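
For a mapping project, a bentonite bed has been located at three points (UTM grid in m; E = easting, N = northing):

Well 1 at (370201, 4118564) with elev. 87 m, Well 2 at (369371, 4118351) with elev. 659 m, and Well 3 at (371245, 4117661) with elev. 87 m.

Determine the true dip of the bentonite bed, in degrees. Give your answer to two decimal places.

Two edge vectors: Well 1→Well 2 = (-830, -213, 572), Well 1→Well 3 = (1044, -903, 0).
Normal n = (Well 1→Well 2) × (Well 1→Well 3) = (516516, 597168, 971862).
So ∂z/∂E = −n_x/n_z = −0.53147 and ∂z/∂N = −n_y/n_z = −0.61446.
Gradient magnitude |∇z| = √(a² + b²) = √(0.28246 + 0.37756) = 0.81242.
True dip = arctan(0.81242) = 39.09°, dipping toward NE (azimuth ≈ 041°).

39.09°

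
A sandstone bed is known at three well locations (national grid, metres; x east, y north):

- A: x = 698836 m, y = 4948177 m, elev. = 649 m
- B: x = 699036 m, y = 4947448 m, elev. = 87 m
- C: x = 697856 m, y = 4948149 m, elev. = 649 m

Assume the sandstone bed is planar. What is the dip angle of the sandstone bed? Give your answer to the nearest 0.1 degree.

37.4°

Two edge vectors: A→B = (200, -729, -562), A→C = (-980, -28, 0).
Normal n = (A→B) × (A→C) = (-15736, 550760, -720020).
So ∂z/∂x = −n_x/n_z = −0.02185 and ∂z/∂y = −n_y/n_z = 0.76492.
Gradient magnitude |∇z| = √(a² + b²) = √(0.00048 + 0.58511) = 0.76524.
True dip = arctan(0.76524) = 37.4°, dipping toward S (azimuth ≈ 178°).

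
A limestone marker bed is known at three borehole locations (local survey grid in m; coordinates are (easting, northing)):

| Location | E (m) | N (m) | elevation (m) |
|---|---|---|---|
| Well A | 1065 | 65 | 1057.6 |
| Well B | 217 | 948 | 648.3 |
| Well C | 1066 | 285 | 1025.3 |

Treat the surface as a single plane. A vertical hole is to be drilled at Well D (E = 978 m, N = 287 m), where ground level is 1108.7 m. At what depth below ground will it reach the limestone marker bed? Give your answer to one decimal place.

Two edge vectors: Well A→Well B = (-848, 883, -409.3), Well A→Well C = (1, 220, -32.3).
Normal n = (Well A→Well B) × (Well A→Well C) = (61525.1, -27799.7, -187443).
So ∂z/∂E = −n_x/n_z = 0.328234 and ∂z/∂N = −n_y/n_z = −0.148310.
Intercept c from Well A: 1057.6 − 349.57 + 9.64 = 717.67.
At (978, 287): z_contact = 321.01 − 42.57 + 717.67 = 996.12 m.
Depth below ground = 1108.7 − 996.12 = 112.6 m.

112.6 m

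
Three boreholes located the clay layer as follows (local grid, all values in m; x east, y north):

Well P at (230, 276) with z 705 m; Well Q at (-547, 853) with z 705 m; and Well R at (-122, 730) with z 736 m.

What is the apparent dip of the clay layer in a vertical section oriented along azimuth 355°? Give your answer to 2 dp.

8.53°

Let the plane be z = a·x + b·y + c.
Well Q−Well P: −777a + 577b = 0;  Well R−Well P: −352a + 454b = 31.
Solving gives a = 0.11952, b = 0.16095.
Unit vector along 355° is (sin 355°, cos 355°) = (-0.0872, 0.9962).
Slope in that direction = a·(-0.0872) + b·(0.9962) = 0.14992.
Apparent dip = arctan|0.14992| = 8.53° (true dip is 11.3°, so apparent ≤ true as expected).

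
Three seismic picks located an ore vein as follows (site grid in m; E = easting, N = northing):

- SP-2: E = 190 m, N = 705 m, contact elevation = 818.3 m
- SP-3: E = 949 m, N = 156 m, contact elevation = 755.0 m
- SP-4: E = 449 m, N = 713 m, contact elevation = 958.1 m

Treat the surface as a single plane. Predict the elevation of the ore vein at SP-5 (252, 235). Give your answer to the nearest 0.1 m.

Two edge vectors: SP-2→SP-3 = (759, -549, -63.3), SP-2→SP-4 = (259, 8, 139.8).
Normal n = (SP-2→SP-3) × (SP-2→SP-4) = (-76243.8, -122502.9, 148263).
So ∂z/∂E = −n_x/n_z = 0.51425 and ∂z/∂N = −n_y/n_z = 0.82625.
Intercept c from SP-2: 818.3 − 97.71 − 582.51 = 138.08.
At (252, 235): z = 129.6 + 194.2 + 138.08 = 461.8 m.

461.8 m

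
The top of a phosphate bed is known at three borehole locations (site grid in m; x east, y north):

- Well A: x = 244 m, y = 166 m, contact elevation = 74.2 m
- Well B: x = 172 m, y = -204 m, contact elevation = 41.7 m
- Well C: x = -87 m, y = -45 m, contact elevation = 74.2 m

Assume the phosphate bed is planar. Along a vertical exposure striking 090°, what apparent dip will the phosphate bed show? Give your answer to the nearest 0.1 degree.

Let the plane be z = a·x + b·y + c.
Well B−Well A: −72a − 370b = −32.5;  Well C−Well A: −331a − 211b = 0.
Solving gives a = −0.06392, b = 0.10028.
Unit vector along 090° is (sin 90°, cos 90°) = (1.0000, 0.0000).
Slope in that direction = a·(1.0000) + b·(0.0000) = −0.06392.
Apparent dip = arctan|0.06392| = 3.7° (true dip is 6.8°, so apparent ≤ true as expected).

3.7°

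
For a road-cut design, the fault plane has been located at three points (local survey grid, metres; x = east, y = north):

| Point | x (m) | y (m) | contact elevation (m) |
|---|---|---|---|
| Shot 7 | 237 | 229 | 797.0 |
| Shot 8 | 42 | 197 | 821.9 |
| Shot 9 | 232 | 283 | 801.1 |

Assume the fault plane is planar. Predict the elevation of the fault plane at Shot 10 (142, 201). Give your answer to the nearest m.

Two edge vectors: Shot 7→Shot 8 = (-195, -32, 24.9), Shot 7→Shot 9 = (-5, 54, 4.1).
Normal n = (Shot 7→Shot 8) × (Shot 7→Shot 9) = (-1475.8, 675, -10690).
So ∂z/∂x = −n_x/n_z = −0.13805 and ∂z/∂y = −n_y/n_z = 0.06314.
Intercept c from Shot 7: 797 + 32.72 − 14.46 = 815.26.
At (142, 201): z = −19.6 + 12.7 + 815.26 = 808.3 m.

808 m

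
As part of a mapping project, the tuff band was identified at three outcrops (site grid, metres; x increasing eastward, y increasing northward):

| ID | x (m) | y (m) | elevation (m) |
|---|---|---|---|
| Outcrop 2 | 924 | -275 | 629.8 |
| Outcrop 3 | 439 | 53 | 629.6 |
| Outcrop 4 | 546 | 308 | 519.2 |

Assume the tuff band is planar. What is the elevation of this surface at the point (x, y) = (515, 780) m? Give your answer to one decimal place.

367.0 m

Two edge vectors: Outcrop 2→Outcrop 3 = (-485, 328, -0.2), Outcrop 2→Outcrop 4 = (-378, 583, -110.6).
Normal n = (Outcrop 2→Outcrop 3) × (Outcrop 2→Outcrop 4) = (-36160.2, -53565.4, -158771).
So ∂z/∂x = −n_x/n_z = −0.22775 and ∂z/∂y = −n_y/n_z = −0.33738.
Intercept c from Outcrop 2: 629.8 + 210.44 − 92.78 = 747.46.
At (515, 780): z = −117.3 − 263.2 + 747.46 = 367.0 m.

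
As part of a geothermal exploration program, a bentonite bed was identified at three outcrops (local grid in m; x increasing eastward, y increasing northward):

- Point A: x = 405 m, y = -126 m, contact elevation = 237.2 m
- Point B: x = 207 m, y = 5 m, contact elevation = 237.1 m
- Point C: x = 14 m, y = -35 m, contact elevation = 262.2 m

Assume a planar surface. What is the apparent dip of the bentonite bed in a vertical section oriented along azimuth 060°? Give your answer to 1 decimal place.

9.1°

Let the plane be z = a·x + b·y + c.
Point B−Point A: −198a + 131b = −0.1;  Point C−Point A: −391a + 91b = 25.
Solving gives a = −0.09891, b = −0.15026.
Unit vector along 060° is (sin 60°, cos 60°) = (0.8660, 0.5000).
Slope in that direction = a·(0.8660) + b·(0.5000) = −0.16079.
Apparent dip = arctan|0.16079| = 9.1° (true dip is 10.2°, so apparent ≤ true as expected).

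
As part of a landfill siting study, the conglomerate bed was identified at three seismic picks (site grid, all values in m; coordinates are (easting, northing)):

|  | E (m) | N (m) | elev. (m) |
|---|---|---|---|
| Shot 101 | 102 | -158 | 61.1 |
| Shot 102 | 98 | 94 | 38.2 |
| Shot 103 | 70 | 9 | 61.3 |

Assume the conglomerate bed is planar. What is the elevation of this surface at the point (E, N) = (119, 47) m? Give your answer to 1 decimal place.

Let the plane be z = a·E + b·N + c.
Shot 102−Shot 101: −4a + 252b = −22.9;  Shot 103−Shot 101: −32a + 167b = 0.2.
Solving gives a = −0.52389, b = −0.09919.
Then c = 61.1 − a·102 − b·-158 = 98.87.
At (119, 47): z = −62.3 − 4.7 + 98.87 = 31.9 m.

31.9 m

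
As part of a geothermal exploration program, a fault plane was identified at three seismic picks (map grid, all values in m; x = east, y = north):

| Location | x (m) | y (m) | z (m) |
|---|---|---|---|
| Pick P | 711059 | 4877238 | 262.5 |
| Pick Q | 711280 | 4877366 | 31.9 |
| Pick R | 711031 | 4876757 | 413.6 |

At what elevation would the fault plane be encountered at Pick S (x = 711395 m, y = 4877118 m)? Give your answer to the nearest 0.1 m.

Let the plane be z = a·x + b·y + c.
Pick Q−Pick P: 221a + 128b = −230.6;  Pick R−Pick P: −28a − 481b = 151.1.
Solving gives a = −0.891554465, b = −0.262237994.
Then c = 262.5 − a·711059 − b·4877238 = 1913207.43.
At (711395, 4877118): z = −634247.4 − 1278965.6 + 1913207.43 = -5.6 m.

-5.6 m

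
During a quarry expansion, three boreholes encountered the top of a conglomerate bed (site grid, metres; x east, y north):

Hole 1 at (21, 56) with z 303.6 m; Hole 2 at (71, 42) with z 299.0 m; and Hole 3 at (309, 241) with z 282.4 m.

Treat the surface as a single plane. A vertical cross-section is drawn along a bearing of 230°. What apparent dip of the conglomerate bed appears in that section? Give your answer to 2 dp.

3.06°

Two edge vectors: Hole 1→Hole 2 = (50, -14, -4.6), Hole 1→Hole 3 = (288, 185, -21.2).
Normal n = (Hole 1→Hole 2) × (Hole 1→Hole 3) = (1147.8, -264.8, 13282).
So ∂z/∂x = −n_x/n_z = −0.08642 and ∂z/∂y = −n_y/n_z = 0.01994.
Unit vector along 230° is (sin 230°, cos 230°) = (-0.7660, -0.6428).
Slope in that direction = a·(-0.7660) + b·(-0.6428) = 0.05338.
Apparent dip = arctan|0.05338| = 3.06° (true dip is 5.1°, so apparent ≤ true as expected).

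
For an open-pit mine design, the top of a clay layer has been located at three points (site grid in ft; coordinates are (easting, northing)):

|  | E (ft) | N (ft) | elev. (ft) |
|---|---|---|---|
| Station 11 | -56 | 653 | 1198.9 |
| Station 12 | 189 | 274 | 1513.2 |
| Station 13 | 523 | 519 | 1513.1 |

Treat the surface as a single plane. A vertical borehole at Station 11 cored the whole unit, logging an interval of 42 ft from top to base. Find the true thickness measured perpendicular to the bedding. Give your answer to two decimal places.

Two edge vectors: Station 11→Station 12 = (245, -379, 314.3), Station 11→Station 13 = (579, -134, 314.2).
Normal n = (Station 11→Station 12) × (Station 11→Station 13) = (-76965.6, 105000.7, 186611).
So ∂z/∂E = −n_x/n_z = 0.41244 and ∂z/∂N = −n_y/n_z = −0.56267.
|∇z| = √(a²+b²) = 0.69764, so dip δ = arctan(0.69764) = 34.90°.
True thickness = vertical thickness × cos δ = 42 × cos 34.90° = 34.45 ft.

34.45 ft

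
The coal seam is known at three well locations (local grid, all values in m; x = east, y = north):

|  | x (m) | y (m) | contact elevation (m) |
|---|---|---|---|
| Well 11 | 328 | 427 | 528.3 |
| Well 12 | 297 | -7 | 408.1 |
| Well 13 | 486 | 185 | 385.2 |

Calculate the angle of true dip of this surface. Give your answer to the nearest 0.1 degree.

Two edge vectors: Well 11→Well 12 = (-31, -434, -120.2), Well 11→Well 13 = (158, -242, -143.1).
Normal n = (Well 11→Well 12) × (Well 11→Well 13) = (33017, -23427.7, 76074).
So ∂z/∂x = −n_x/n_z = −0.43401 and ∂z/∂y = −n_y/n_z = 0.30796.
Gradient magnitude |∇z| = √(a² + b²) = √(0.18837 + 0.09484) = 0.53217.
True dip = arctan(0.53217) = 28.0°, dipping toward SE (azimuth ≈ 125°).

28.0°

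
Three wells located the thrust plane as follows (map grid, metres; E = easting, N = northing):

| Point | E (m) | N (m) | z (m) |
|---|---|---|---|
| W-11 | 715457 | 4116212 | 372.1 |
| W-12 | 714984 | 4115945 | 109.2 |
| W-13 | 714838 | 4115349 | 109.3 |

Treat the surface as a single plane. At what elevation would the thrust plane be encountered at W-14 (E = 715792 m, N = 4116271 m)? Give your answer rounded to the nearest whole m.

Two edge vectors: W-11→W-12 = (-473, -267, -262.9), W-11→W-13 = (-619, -863, -262.8).
Normal n = (W-11→W-12) × (W-11→W-13) = (-156715.1, 38430.7, 242926).
So ∂z/∂E = −n_x/n_z = 0.64511456 and ∂z/∂N = −n_y/n_z = −0.15819920.
Intercept c from W-11: 372.1 − 461551.73 + 651181.46 = 190001.84.
At (715792, 4116271): z = 461767.8 − 651190.8 + 190001.84 = 578.9 m.

579 m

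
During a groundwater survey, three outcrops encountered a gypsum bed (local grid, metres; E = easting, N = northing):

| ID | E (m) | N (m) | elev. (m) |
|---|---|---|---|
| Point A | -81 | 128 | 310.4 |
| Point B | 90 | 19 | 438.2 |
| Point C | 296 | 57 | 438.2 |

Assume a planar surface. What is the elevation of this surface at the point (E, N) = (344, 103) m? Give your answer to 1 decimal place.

Let the plane be z = a·E + b·N + c.
Point B−Point A: 171a − 109b = 127.8;  Point C−Point A: 377a − 71b = 127.8.
Solving gives a = 0.16774, b = −0.90933.
Then c = 310.4 − a·-81 − b·128 = 440.38.
At (344, 103): z = 57.7 − 93.7 + 440.38 = 404.4 m.

404.4 m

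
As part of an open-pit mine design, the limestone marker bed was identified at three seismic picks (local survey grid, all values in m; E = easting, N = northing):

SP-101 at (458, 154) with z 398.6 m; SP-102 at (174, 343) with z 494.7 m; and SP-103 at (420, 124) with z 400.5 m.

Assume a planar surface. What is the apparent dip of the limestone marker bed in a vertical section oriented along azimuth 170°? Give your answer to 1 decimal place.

13.0°

Two edge vectors: SP-101→SP-102 = (-284, 189, 96.1), SP-101→SP-103 = (-38, -30, 1.9).
Normal n = (SP-101→SP-102) × (SP-101→SP-103) = (3242.1, -3112.2, 15702).
So ∂z/∂E = −n_x/n_z = −0.20648 and ∂z/∂N = −n_y/n_z = 0.19820.
Unit vector along 170° is (sin 170°, cos 170°) = (0.1736, -0.9848).
Slope in that direction = a·(0.1736) + b·(-0.9848) = −0.23105.
Apparent dip = arctan|0.23105| = 13.0° (true dip is 16.0°, so apparent ≤ true as expected).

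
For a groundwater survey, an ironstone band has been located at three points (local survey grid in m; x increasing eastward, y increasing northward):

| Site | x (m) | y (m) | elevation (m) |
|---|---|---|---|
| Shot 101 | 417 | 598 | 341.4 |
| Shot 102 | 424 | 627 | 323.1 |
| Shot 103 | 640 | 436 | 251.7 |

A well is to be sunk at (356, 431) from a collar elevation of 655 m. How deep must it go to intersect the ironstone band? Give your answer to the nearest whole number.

Two edge vectors: Shot 101→Shot 102 = (7, 29, -18.3), Shot 101→Shot 103 = (223, -162, -89.7).
Normal n = (Shot 101→Shot 102) × (Shot 101→Shot 103) = (-5565.9, -3453, -7601).
So ∂z/∂x = −n_x/n_z = −0.73226 and ∂z/∂y = −n_y/n_z = −0.45428.
Intercept c from Shot 101: 341.4 + 305.35 + 271.66 = 918.41.
At (356, 431): z_contact = −260.7 − 195.8 + 918.41 = 461.9 m.
Depth below ground = 655 − 461.9 = 193 m.

193 m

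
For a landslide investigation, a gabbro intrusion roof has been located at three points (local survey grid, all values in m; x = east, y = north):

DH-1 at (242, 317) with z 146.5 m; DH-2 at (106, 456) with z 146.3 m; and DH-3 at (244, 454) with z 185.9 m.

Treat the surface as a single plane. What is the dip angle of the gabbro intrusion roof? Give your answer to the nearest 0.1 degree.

Two edge vectors: DH-1→DH-2 = (-136, 139, -0.2), DH-1→DH-3 = (2, 137, 39.4).
Normal n = (DH-1→DH-2) × (DH-1→DH-3) = (5504, 5358, -18910).
So ∂z/∂x = −n_x/n_z = 0.29106 and ∂z/∂y = −n_y/n_z = 0.28334.
Gradient magnitude |∇z| = √(a² + b²) = √(0.08472 + 0.08028) = 0.40620.
True dip = arctan(0.40620) = 22.1°, dipping toward SW (azimuth ≈ 226°).

22.1°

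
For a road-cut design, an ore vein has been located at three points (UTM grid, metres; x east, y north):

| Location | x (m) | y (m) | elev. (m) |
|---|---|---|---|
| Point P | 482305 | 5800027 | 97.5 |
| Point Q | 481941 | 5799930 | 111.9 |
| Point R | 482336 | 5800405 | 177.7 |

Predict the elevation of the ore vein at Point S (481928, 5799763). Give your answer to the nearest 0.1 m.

76.4 m

Let the plane be z = a·x + b·y + c.
Point Q−Point P: −364a − 97b = 14.4;  Point R−Point P: 31a + 378b = 80.2.
Solving gives a = −0.098247204, b = 0.220226623.
Then c = 97.5 − a·482305 − b·5800027 = −1229837.74.
At (481928, 5799763): z = −47348.1 + 1277262.2 − 1229837.74 = 76.4 m.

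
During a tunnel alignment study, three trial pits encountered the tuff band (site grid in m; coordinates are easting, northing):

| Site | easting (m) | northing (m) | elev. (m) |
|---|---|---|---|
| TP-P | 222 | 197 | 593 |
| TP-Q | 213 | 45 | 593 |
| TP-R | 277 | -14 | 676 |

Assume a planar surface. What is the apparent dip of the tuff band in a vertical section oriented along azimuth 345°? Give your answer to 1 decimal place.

21.2°

Two edge vectors: TP-P→TP-Q = (-9, -152, 0), TP-P→TP-R = (55, -211, 83).
Normal n = (TP-P→TP-Q) × (TP-P→TP-R) = (-12616, 747, 10259).
So ∂z/∂easting = −n_x/n_z = 1.22975 and ∂z/∂northing = −n_y/n_z = −0.07281.
Unit vector along 345° is (sin 345°, cos 345°) = (-0.2588, 0.9659).
Slope in that direction = a·(-0.2588) + b·(0.9659) = −0.38862.
Apparent dip = arctan|0.38862| = 21.2° (true dip is 50.9°, so apparent ≤ true as expected).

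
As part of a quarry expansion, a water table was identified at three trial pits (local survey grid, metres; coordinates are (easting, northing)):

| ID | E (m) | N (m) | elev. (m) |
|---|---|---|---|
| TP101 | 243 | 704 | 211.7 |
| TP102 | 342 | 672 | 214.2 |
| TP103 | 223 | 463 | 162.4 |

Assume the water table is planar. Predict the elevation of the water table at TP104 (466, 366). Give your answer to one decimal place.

164.9 m

Two edge vectors: TP101→TP102 = (99, -32, 2.5), TP101→TP103 = (-20, -241, -49.3).
Normal n = (TP101→TP102) × (TP101→TP103) = (2180.1, 4830.7, -24499).
So ∂z/∂E = −n_x/n_z = 0.08899 and ∂z/∂N = −n_y/n_z = 0.19718.
Intercept c from TP101: 211.7 − 21.62 − 138.81 = 51.26.
At (466, 366): z = 41.5 + 72.2 + 51.26 = 164.9 m.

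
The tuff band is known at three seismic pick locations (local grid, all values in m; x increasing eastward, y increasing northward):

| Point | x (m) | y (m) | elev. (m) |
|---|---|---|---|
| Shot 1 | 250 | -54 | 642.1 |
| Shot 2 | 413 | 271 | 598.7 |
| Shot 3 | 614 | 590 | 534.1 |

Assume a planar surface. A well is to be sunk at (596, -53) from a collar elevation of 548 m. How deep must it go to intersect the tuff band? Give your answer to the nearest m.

91 m

Let the plane be z = a·x + b·y + c.
Shot 2−Shot 1: 163a + 325b = −43.4;  Shot 3−Shot 1: 364a + 644b = −108.
Solving gives a = −0.53649, b = 0.13553.
Then c = 642.1 − a·250 − b·-54 = 783.54.
At (596, -53): z_contact = −319.8 − 7.2 + 783.54 = 456.6 m.
Depth below ground = 548 − 456.6 = 91 m.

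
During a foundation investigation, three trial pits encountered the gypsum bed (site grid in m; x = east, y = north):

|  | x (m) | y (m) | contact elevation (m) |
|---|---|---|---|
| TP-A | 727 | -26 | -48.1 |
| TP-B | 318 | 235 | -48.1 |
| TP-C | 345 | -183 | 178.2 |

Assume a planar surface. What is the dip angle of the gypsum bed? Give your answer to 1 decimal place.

33.8°

Two edge vectors: TP-A→TP-B = (-409, 261, 0), TP-A→TP-C = (-382, -157, 226.3).
Normal n = (TP-A→TP-B) × (TP-A→TP-C) = (59064.3, 92556.7, 163915).
So ∂z/∂x = −n_x/n_z = −0.36033 and ∂z/∂y = −n_y/n_z = −0.56466.
Gradient magnitude |∇z| = √(a² + b²) = √(0.12984 + 0.31884) = 0.66984.
True dip = arctan(0.66984) = 33.8°, dipping toward NNE (azimuth ≈ 033°).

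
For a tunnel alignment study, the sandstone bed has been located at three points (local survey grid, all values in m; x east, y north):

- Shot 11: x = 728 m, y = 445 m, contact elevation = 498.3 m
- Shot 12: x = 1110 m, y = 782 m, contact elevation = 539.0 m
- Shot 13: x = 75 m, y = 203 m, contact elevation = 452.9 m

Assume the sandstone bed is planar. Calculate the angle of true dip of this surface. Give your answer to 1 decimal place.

4.8°

Two edge vectors: Shot 11→Shot 12 = (382, 337, 40.7), Shot 11→Shot 13 = (-653, -242, -45.4).
Normal n = (Shot 11→Shot 12) × (Shot 11→Shot 13) = (-5450.4, -9234.3, 127617).
So ∂z/∂x = −n_x/n_z = 0.04271 and ∂z/∂y = −n_y/n_z = 0.07236.
Gradient magnitude |∇z| = √(a² + b²) = √(0.00182 + 0.00524) = 0.08402.
True dip = arctan(0.08402) = 4.8°, dipping toward SSW (azimuth ≈ 211°).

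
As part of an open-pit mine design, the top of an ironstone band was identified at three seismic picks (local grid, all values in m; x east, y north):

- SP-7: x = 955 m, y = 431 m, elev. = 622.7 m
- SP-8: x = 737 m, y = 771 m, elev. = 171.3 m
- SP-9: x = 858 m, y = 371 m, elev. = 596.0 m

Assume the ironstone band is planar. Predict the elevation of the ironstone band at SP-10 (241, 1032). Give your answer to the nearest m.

Let the plane be z = a·x + b·y + c.
SP-8−SP-7: −218a + 340b = −451.4;  SP-9−SP-7: −97a − 60b = −26.7.
Solving gives a = 0.78511, b = −0.82426.
Then c = 622.7 − a·955 − b·431 = 228.18.
At (241, 1032): z = 189.2 − 850.6 + 228.18 = -433.2 m.

-433 m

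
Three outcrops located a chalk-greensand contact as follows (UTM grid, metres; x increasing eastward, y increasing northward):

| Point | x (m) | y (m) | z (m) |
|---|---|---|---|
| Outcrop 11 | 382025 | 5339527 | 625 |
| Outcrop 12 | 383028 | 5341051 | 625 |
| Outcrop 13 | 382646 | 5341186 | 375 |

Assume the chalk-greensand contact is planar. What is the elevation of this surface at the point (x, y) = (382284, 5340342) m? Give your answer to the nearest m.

478 m

Two edge vectors: Outcrop 11→Outcrop 12 = (1003, 1524, 0), Outcrop 11→Outcrop 13 = (621, 1659, -250).
Normal n = (Outcrop 11→Outcrop 12) × (Outcrop 11→Outcrop 13) = (-381000, 250750, 717573).
So ∂z/∂x = −n_x/n_z = 0.53095643 and ∂z/∂y = −n_y/n_z = −0.34944180.
Intercept c from Outcrop 11: 625 − 202838.63 + 1865853.92 = 1663640.29.
At (382284, 5340342): z = 202976.1 − 1866138.7 + 1663640.29 = 477.7 m.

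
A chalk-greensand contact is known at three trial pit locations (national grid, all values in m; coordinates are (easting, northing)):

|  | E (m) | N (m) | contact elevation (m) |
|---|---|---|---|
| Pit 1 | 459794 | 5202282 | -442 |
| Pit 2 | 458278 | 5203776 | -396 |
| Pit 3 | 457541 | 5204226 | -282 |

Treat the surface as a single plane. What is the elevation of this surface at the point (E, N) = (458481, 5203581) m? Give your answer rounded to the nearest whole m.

Let the plane be z = a·E + b·N + c.
Pit 2−Pit 1: −1516a + 1494b = 46;  Pit 3−Pit 1: −2253a + 1944b = 160.
Solving gives a = −0.35718276, b = −0.33165265.
Then c = -442 − a·459794 − b·5202282 = 1889139.12.
At (458481, 5203581): z = −163761.5 − 1725781.4 + 1889139.12 = -403.8 m.

-404 m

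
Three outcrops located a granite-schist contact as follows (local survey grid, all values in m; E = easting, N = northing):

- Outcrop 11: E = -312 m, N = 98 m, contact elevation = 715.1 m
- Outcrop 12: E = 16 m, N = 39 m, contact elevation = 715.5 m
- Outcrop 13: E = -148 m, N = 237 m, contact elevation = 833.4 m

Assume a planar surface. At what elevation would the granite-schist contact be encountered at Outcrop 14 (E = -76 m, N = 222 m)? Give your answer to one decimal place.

832.1 m

Two edge vectors: Outcrop 11→Outcrop 12 = (328, -59, 0.4), Outcrop 11→Outcrop 13 = (164, 139, 118.3).
Normal n = (Outcrop 11→Outcrop 12) × (Outcrop 11→Outcrop 13) = (-7035.3, -38736.8, 55268).
So ∂z/∂E = −n_x/n_z = 0.12729 and ∂z/∂N = −n_y/n_z = 0.70089.
Intercept c from Outcrop 11: 715.1 + 39.72 − 68.69 = 686.13.
At (-76, 222): z = −9.7 + 155.6 + 686.13 = 832.1 m.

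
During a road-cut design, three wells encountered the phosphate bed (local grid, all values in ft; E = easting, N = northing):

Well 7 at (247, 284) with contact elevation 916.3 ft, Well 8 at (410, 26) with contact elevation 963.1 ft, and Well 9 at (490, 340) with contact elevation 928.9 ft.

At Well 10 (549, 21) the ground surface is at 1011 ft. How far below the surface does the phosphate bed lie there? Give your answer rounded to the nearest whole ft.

Let the plane be z = a·E + b·N + c.
Well 8−Well 7: 163a − 258b = 46.8;  Well 9−Well 7: 243a + 56b = 12.6.
Solving gives a = 0.08175, b = −0.12975.
Then c = 916.3 − a·247 − b·284 = 932.96.
At (549, 21): z_contact = 44.9 − 2.7 + 932.96 = 975.1 ft.
Depth below ground = 1011 − 975.1 = 36 ft.

36 ft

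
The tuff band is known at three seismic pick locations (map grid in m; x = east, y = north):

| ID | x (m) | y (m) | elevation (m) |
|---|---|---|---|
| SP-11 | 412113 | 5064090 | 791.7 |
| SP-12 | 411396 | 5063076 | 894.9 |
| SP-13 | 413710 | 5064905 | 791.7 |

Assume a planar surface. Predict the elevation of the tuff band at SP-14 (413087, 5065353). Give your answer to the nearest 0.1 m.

669.7 m

Let the plane be z = a·x + b·y + c.
SP-12−SP-11: −717a − 1014b = 103.2;  SP-13−SP-11: 1597a + 815b = 0.
Solving gives a = 0.081263533, b = −0.159236640.
Then c = 791.7 − a·412113 − b·5064090 = 773690.62.
At (413087, 5065353): z = 33568.9 − 806589.8 + 773690.62 = 669.7 m.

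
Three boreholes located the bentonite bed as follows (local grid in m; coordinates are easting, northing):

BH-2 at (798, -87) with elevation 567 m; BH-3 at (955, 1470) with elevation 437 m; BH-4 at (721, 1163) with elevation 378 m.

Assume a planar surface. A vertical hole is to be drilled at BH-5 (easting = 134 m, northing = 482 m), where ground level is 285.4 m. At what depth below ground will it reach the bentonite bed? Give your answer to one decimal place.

66.6 m

Two edge vectors: BH-2→BH-3 = (157, 1557, -130), BH-2→BH-4 = (-77, 1250, -189).
Normal n = (BH-2→BH-3) × (BH-2→BH-4) = (-131773, 39683, 316139).
So ∂z/∂easting = −n_x/n_z = 0.416820 and ∂z/∂northing = −n_y/n_z = −0.125524.
Intercept c from BH-2: 567 − 332.62 − 10.92 = 223.46.
At (134, 482): z_contact = 55.85 − 60.50 + 223.46 = 218.81 m.
Depth below ground = 285.4 − 218.81 = 66.6 m.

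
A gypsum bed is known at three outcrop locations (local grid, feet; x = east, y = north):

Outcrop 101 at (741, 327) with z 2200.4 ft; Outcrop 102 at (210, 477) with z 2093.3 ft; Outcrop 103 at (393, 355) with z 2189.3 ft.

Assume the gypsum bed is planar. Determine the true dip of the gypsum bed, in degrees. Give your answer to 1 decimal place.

40.1°

Let the plane be z = a·x + b·y + c.
Outcrop 102−Outcrop 101: −531a + 150b = −107.1;  Outcrop 103−Outcrop 101: −348a + 28b = −11.1.
Solving gives a = −0.03573, b = −0.84048.
Gradient magnitude |∇z| = √(a² + b²) = √(0.00128 + 0.70640) = 0.84124.
True dip = arctan(0.84124) = 40.1°, dipping toward N (azimuth ≈ 002°).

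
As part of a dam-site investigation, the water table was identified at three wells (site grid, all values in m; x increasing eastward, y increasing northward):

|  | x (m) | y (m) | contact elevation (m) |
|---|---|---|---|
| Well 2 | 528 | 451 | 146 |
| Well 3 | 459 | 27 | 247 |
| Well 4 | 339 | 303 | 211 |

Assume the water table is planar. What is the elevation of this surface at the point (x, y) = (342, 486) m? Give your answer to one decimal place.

172.2 m

Let the plane be z = a·x + b·y + c.
Well 3−Well 2: −69a − 424b = 101;  Well 4−Well 2: −189a − 148b = 65.
Solving gives a = −0.18037, b = −0.20886.
Then c = 146 − a·528 − b·451 = 335.43.
At (342, 486): z = −61.7 − 101.5 + 335.43 = 172.2 m.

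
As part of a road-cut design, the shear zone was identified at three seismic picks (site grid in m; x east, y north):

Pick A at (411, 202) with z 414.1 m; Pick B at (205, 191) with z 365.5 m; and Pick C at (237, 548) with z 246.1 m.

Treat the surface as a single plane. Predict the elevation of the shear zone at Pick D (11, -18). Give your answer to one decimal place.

390.7 m

Let the plane be z = a·x + b·y + c.
Pick B−Pick A: −206a − 11b = −48.6;  Pick C−Pick A: −174a + 346b = −168.
Solving gives a = 0.25500, b = −0.35731.
Then c = 414.1 − a·411 − b·202 = 381.47.
At (11, -18): z = 2.8 + 6.4 + 381.47 = 390.7 m.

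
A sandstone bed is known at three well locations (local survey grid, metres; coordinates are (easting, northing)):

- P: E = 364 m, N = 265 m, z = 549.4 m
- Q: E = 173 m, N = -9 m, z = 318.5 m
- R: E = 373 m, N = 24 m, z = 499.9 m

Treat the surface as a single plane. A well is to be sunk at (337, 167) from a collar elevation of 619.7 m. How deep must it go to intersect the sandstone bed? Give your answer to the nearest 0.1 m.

117.0 m

Let the plane be z = a·E + b·N + c.
Q−P: −191a − 274b = −230.9;  R−P: 9a − 241b = −49.5.
Solving gives a = 0.86776, b = 0.23780.
Then c = 549.4 − a·364 − b·265 = 170.52.
At (337, 167): z_contact = 292.44 + 39.71 + 170.52 = 502.67 m.
Depth below ground = 619.7 − 502.67 = 117.0 m.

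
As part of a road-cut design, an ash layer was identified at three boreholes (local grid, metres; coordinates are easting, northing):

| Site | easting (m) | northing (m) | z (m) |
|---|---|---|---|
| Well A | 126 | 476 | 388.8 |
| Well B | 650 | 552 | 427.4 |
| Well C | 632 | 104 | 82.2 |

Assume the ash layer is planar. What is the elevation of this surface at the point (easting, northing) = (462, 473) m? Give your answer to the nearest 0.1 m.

373.6 m

Two edge vectors: Well A→Well B = (524, 76, 38.6), Well A→Well C = (506, -372, -306.6).
Normal n = (Well A→Well B) × (Well A→Well C) = (-8942.4, 180190, -233384).
So ∂z/∂easting = −n_x/n_z = −0.03832 and ∂z/∂northing = −n_y/n_z = 0.77208.
Intercept c from Well A: 388.8 + 4.83 − 367.51 = 26.12.
At (462, 473): z = −17.7 + 365.2 + 26.12 = 373.6 m.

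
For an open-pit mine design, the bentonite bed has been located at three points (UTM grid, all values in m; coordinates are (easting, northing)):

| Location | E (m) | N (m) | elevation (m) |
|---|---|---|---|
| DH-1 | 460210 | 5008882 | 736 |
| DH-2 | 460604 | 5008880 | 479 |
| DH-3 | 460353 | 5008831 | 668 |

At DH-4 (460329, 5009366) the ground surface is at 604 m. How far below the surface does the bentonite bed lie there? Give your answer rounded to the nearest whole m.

189 m

Two edge vectors: DH-1→DH-2 = (394, -2, -257), DH-1→DH-3 = (143, -51, -68).
Normal n = (DH-1→DH-2) × (DH-1→DH-3) = (-12971, -9959, -19808).
So ∂z/∂E = −n_x/n_z = −0.65483643 and ∂z/∂N = −n_y/n_z = −0.50277666.
Intercept c from DH-1: 736 + 301362.27 + 2518348.94 = 2820447.22.
At (460329, 5009366): z_contact = −301440.2 − 2518592.3 + 2820447.22 = 414.7 m.
Depth below ground = 604 − 414.7 = 189 m.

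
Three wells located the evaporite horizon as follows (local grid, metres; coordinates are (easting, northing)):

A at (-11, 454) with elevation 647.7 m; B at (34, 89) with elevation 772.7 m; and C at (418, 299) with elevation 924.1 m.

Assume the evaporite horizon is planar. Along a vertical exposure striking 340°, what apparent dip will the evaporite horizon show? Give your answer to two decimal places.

Two edge vectors: A→B = (45, -365, 125), A→C = (429, -155, 276.4).
Normal n = (A→B) × (A→C) = (-81511, 41187, 149610).
So ∂z/∂E = −n_x/n_z = 0.54482 and ∂z/∂N = −n_y/n_z = −0.27530.
Unit vector along 340° is (sin 340°, cos 340°) = (-0.3420, 0.9397).
Slope in that direction = a·(-0.3420) + b·(0.9397) = −0.44503.
Apparent dip = arctan|0.44503| = 23.99° (true dip is 31.4°, so apparent ≤ true as expected).

23.99°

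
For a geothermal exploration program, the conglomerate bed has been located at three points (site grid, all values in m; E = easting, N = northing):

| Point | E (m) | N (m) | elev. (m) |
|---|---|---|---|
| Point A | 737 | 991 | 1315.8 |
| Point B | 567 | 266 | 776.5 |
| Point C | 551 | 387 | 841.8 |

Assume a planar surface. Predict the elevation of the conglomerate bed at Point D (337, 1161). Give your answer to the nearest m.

1197 m

Let the plane be z = a·E + b·N + c.
Point B−Point A: −170a − 725b = −539.3;  Point C−Point A: −186a − 604b = −474.
Solving gives a = 0.55682, b = 0.61330.
Then c = 1315.8 − a·737 − b·991 = 297.65.
At (337, 1161): z = 187.6 + 712.0 + 297.65 = 1197.3 m.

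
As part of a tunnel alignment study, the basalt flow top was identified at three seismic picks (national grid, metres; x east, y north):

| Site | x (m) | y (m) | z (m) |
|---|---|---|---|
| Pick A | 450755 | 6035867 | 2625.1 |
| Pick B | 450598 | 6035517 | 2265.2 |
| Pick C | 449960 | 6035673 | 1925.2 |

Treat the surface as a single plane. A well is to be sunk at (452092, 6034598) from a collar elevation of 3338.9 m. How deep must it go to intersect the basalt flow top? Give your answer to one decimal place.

Let the plane be z = a·x + b·y + c.
Pick B−Pick A: −157a − 350b = −359.9;  Pick C−Pick A: −795a − 194b = −699.9.
Solving gives a = 0.706820236, b = 0.711226351.
Then c = 2625.1 − a·450755 − b·6035867 = −4608845.32.
At (452092, 6034598): z_contact = 319547.77 + 4291965.12 − 4608845.32 = 2667.57 m.
Depth below ground = 3338.9 − 2667.57 = 671.3 m.

671.3 m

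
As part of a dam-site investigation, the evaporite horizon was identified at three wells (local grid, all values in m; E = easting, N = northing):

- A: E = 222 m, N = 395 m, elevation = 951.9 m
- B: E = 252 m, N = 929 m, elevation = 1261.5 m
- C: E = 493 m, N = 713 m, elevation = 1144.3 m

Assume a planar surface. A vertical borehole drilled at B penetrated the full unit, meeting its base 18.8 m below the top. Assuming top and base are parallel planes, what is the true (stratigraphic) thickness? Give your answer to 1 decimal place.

Two edge vectors: A→B = (30, 534, 309.6), A→C = (271, 318, 192.4).
Normal n = (A→B) × (A→C) = (4288.8, 78129.6, -135174).
So ∂z/∂E = −n_x/n_z = 0.03173 and ∂z/∂N = −n_y/n_z = 0.57799.
|∇z| = √(a²+b²) = 0.57886, so dip δ = arctan(0.57886) = 30.06°.
True thickness = vertical thickness × cos δ = 18.8 × cos 30.06° = 16.3 m.

16.3 m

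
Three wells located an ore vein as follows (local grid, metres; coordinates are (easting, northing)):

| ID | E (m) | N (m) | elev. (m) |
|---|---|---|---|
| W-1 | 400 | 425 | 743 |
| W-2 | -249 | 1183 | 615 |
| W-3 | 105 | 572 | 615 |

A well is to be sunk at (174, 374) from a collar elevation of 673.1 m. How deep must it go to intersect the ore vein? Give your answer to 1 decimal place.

86.0 m

Let the plane be z = a·E + b·N + c.
W-2−W-1: −649a + 758b = −128;  W-3−W-1: −295a + 147b = −128.
Solving gives a = 0.610013, b = 0.353428.
Then c = 743 − a·400 − b·425 = 348.79.
At (174, 374): z_contact = 106.14 + 132.18 + 348.79 = 587.11 m.
Depth below ground = 673.1 − 587.11 = 86.0 m.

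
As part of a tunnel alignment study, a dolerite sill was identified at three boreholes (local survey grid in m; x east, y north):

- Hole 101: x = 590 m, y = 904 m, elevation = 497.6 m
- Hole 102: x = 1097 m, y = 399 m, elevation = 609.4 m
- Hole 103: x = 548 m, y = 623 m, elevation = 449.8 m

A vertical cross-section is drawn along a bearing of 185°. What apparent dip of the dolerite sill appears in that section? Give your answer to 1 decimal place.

8.4°

Two edge vectors: Hole 101→Hole 102 = (507, -505, 111.8), Hole 101→Hole 103 = (-42, -281, -47.8).
Normal n = (Hole 101→Hole 102) × (Hole 101→Hole 103) = (55554.8, 19539, -163677).
So ∂z/∂x = −n_x/n_z = 0.33942 and ∂z/∂y = −n_y/n_z = 0.11938.
Unit vector along 185° is (sin 185°, cos 185°) = (-0.0872, -0.9962).
Slope in that direction = a·(-0.0872) + b·(-0.9962) = −0.14850.
Apparent dip = arctan|0.14850| = 8.4° (true dip is 19.8°, so apparent ≤ true as expected).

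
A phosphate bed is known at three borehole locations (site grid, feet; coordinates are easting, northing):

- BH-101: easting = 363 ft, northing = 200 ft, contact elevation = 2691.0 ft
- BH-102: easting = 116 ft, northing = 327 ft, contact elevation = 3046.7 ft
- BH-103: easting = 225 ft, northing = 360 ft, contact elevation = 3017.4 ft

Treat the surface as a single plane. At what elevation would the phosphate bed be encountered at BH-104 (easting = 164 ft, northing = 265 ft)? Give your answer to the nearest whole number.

2924 ft

Two edge vectors: BH-101→BH-102 = (-247, 127, 355.7), BH-101→BH-103 = (-138, 160, 326.4).
Normal n = (BH-101→BH-102) × (BH-101→BH-103) = (-15459.2, 31534.2, -21994).
So ∂z/∂easting = −n_x/n_z = −0.70288 and ∂z/∂northing = −n_y/n_z = 1.43376.
Intercept c from BH-101: 2691 + 255.15 − 286.75 = 2659.39.
At (164, 265): z = −115.3 + 379.9 + 2659.39 = 2924.1 ft.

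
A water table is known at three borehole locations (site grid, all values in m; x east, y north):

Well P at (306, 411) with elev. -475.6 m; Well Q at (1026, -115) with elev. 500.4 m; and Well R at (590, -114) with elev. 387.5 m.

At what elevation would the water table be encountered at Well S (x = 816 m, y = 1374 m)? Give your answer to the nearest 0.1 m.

Let the plane be z = a·x + b·y + c.
Well Q−Well P: 720a − 526b = 976;  Well R−Well P: 284a − 525b = 863.1.
Solving gives a = 0.255491, b = −1.505791.
Then c = -475.6 − a·306 − b·411 = 65.10.
At (816, 1374): z = 208.5 − 2069.0 + 65.10 = -1795.4 m.

-1795.4 m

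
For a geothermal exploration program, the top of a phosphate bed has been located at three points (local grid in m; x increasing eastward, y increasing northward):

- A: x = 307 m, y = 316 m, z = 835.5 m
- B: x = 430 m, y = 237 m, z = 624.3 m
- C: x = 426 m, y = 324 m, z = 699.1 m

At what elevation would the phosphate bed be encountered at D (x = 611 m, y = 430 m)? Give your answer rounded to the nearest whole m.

Let the plane be z = a·x + b·y + c.
B−A: 123a − 79b = −211.2;  C−A: 119a + 8b = −136.4.
Solving gives a = −1.20031, b = 0.80458.
Then c = 835.5 − a·307 − b·316 = 949.75.
At (611, 430): z = −733.4 + 346.0 + 949.75 = 562.3 m.

562 m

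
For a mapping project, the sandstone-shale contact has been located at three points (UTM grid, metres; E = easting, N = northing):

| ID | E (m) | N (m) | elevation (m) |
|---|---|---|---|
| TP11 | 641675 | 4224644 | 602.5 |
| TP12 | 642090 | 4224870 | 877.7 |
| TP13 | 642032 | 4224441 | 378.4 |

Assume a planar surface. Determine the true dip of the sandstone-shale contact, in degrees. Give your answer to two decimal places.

49.24°

Two edge vectors: TP11→TP12 = (415, 226, 275.2), TP11→TP13 = (357, -203, -224.1).
Normal n = (TP11→TP12) × (TP11→TP13) = (5219, 191247.9, -164927).
So ∂z/∂E = −n_x/n_z = 0.03164 and ∂z/∂N = −n_y/n_z = 1.15959.
Gradient magnitude |∇z| = √(a² + b²) = √(0.00100 + 1.34465) = 1.16002.
True dip = arctan(1.16002) = 49.24°, dipping toward S (azimuth ≈ 182°).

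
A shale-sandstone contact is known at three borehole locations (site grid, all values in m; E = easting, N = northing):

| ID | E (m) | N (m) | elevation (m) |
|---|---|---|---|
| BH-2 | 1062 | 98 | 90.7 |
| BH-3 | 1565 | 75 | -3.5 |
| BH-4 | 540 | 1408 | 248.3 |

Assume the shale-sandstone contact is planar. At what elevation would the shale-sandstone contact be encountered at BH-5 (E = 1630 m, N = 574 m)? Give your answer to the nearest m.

Let the plane be z = a·E + b·N + c.
BH-3−BH-2: 503a − 23b = −94.2;  BH-4−BH-2: −522a + 1310b = 157.6.
Solving gives a = −0.18515, b = 0.04653.
Then c = 90.7 − a·1062 − b·98 = 282.77.
At (1630, 574): z = −301.8 + 26.7 + 282.77 = 7.7 m.

8 m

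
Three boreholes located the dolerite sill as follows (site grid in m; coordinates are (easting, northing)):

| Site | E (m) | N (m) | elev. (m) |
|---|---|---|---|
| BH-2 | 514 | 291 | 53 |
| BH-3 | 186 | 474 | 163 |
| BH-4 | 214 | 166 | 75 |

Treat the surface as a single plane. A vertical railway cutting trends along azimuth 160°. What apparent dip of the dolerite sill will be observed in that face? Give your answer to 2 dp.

Let the plane be z = a·E + b·N + c.
BH-3−BH-2: −328a + 183b = 110;  BH-4−BH-2: −300a − 125b = 22.
Solving gives a = −0.18536, b = 0.26886.
Unit vector along 160° is (sin 160°, cos 160°) = (0.3420, -0.9397).
Slope in that direction = a·(0.3420) + b·(-0.9397) = −0.31605.
Apparent dip = arctan|0.31605| = 17.54° (true dip is 18.1°, so apparent ≤ true as expected).

17.54°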